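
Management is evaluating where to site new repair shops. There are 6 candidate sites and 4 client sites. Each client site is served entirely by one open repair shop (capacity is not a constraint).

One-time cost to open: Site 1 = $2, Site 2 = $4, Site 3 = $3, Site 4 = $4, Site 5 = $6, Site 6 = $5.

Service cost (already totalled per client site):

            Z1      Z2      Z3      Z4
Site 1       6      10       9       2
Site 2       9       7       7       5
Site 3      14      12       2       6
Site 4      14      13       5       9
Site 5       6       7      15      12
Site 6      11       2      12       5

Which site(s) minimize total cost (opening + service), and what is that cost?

Open Site 1, Site 3 and Site 6; minimum total cost 22.

For any fixed open set, each client site goes to its cheapest open site; total = fixed + service.
{Site 1, Site 3, Site 6}: Z1→Site 1 6, Z2→Site 6 2, Z3→Site 3 2, Z4→Site 1 2. Service 12; fixed 10; total 22.
{Site 1, Site 3}: service 20 + fixed 5 = 25
{Site 1, Site 2, Site 3}: service 17 + fixed 9 = 26
{Site 1, Site 2, Site 3, Site 4, Site 5, Site 6}: Z1→Site 1 6, Z2→Site 6 2, Z3→Site 3 2, Z4→Site 1 2. Service 12; fixed 24; total 36.
No other subset beats 22.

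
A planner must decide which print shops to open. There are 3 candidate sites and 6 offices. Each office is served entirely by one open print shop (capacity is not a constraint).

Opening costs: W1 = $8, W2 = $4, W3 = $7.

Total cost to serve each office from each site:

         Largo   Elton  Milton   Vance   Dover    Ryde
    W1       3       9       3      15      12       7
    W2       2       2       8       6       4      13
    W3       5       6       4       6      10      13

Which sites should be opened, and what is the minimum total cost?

For any fixed open set, each office goes to its cheapest open site; total = fixed + service.
{W1, W2}: Largo→W2 2, Elton→W2 2, Milton→W1 3, Vance→W2 6, Dover→W2 4, Ryde→W1 7. Service 24; fixed 12; total 36.
{W2}: service 35 + fixed 4 = 39
{W2, W3}: Largo→W2 2, Elton→W2 2, Milton→W3 4, Vance→W2 6, Dover→W2 4, Ryde→W2 13. Service 31; fixed 11; total 42.
{W1, W2, W3}: service 24 + fixed 19 = 43
No other subset beats 36.

Open W1 and W2; minimum total cost 36.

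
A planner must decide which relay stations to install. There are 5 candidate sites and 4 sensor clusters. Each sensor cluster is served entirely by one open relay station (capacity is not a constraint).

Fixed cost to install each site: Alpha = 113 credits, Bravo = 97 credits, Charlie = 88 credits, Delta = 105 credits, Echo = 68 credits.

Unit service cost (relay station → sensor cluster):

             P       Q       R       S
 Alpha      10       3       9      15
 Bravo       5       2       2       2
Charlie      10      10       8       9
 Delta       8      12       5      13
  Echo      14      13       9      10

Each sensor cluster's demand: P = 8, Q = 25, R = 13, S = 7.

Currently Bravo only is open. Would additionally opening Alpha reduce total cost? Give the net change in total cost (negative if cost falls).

Current service cost with {Bravo}: 130.
Adding Alpha: each sensor cluster re-picks its cheapest; new service cost 130, saving 0.
Extra fixed cost: 113. Net change = 113 − 0 = 113.
(Totals: 227 → 340.)

No — net change +113 (cost rises by 113).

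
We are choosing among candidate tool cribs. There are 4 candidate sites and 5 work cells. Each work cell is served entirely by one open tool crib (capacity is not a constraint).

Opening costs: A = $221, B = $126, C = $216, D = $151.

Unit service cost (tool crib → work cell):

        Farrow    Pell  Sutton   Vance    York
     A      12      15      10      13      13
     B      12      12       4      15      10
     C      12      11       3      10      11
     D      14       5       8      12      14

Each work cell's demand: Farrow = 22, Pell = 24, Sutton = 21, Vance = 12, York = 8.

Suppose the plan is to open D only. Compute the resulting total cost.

Each work cell is assigned to its cheapest site among the open ones.
{D}: Farrow→D 14·22=308, Pell→D 5·24=120, Sutton→D 8·21=168, Vance→D 12·12=144, York→D 14·8=112. Service 852; fixed 151; total 1003.

Total cost: 1003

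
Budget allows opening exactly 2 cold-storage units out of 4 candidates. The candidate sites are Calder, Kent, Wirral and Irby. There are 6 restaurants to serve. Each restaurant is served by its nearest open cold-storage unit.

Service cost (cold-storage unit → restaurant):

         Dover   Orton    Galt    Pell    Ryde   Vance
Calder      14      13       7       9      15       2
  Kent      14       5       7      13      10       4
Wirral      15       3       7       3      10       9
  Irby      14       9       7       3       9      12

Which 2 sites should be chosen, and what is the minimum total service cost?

With exactly 2 open, each restaurant uses its cheapest among the chosen.
{Calder, Wirral}: Dover→Calder 14, Orton→Wirral 3, Galt→Calder 7, Pell→Wirral 3, Ryde→Wirral 10, Vance→Calder 2. Service cost 39.
{Kent, Wirral}: service cost 41
{Kent, Irby}: service cost 42
Among all 6 size-2 choices, {Calder, Wirral} is lowest.

Choose Calder and Wirral; total service cost 39.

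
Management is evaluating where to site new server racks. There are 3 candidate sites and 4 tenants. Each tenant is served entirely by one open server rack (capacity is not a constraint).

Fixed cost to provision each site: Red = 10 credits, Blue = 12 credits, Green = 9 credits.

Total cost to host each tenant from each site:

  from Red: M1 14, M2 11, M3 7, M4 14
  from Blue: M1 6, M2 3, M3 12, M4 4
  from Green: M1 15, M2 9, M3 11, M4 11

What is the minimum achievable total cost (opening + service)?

Minimum total cost: 37

For any fixed open set, each tenant goes to its cheapest open site; total = fixed + service.
{Blue}: M1→Blue 6, M2→Blue 3, M3→Blue 12, M4→Blue 4. Service 25; fixed 12; total 37.
{Red, Blue}: service 20 + fixed 22 = 42
{Blue, Green}: service 24 + fixed 21 = 45
{Red, Blue, Green}: M1→Blue 6, M2→Blue 3, M3→Red 7, M4→Blue 4. Service 20; fixed 31; total 51.
No other subset beats 37.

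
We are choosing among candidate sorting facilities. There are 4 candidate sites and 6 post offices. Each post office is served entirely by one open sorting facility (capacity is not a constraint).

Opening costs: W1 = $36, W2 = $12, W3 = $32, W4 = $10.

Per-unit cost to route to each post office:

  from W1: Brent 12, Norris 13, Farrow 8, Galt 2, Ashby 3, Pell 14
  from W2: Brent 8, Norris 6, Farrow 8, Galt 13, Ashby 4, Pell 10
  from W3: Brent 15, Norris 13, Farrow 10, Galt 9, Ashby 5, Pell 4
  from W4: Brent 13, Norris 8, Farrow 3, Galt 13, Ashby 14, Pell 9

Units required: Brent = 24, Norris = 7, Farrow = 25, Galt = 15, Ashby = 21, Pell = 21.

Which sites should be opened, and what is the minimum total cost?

Open W1, W2, W3 and W4; minimum total cost 576.

For any fixed open set, each post office goes to its cheapest open site; total = fixed + service.
{W1, W2, W3, W4}: Brent→W2 8·24=192, Norris→W2 6·7=42, Farrow→W4 3·25=75, Galt→W1 2·15=30, Ashby→W1 3·21=63, Pell→W3 4·21=84. Service 486; fixed 90; total 576.
{W1, W2, W4}: Brent→W2 8·24=192, Norris→W2 6·7=42, Farrow→W4 3·25=75, Galt→W1 2·15=30, Ashby→W1 3·21=63, Pell→W4 9·21=189. Service 591; fixed 58; total 649.
{W2, W3, W4}: service 612 + fixed 54 = 666
{W4}: service 1121 + fixed 10 = 1131
No other subset beats 576.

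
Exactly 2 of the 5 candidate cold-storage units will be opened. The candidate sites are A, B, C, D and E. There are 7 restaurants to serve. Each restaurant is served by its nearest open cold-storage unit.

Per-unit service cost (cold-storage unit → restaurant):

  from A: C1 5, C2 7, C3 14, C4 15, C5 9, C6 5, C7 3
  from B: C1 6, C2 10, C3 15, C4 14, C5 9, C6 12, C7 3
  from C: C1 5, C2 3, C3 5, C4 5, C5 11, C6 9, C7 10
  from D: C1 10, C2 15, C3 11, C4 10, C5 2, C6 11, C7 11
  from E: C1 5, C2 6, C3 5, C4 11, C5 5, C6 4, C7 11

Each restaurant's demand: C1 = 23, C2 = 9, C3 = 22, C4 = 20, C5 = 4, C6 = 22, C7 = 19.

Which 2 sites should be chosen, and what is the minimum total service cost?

With exactly 2 open, each restaurant uses its cheapest among the chosen.
{A, C}: C1→A 5·23=115, C2→C 3·9=27, C3→C 5·22=110, C4→C 5·20=100, C5→A 9·4=36, C6→A 5·22=110, C7→A 3·19=57. Service cost 555.
{B, C}: service cost 643
{C, E}: service cost 650
Among all 10 size-2 choices, {A, C} is lowest.

Choose A and C; total service cost 555.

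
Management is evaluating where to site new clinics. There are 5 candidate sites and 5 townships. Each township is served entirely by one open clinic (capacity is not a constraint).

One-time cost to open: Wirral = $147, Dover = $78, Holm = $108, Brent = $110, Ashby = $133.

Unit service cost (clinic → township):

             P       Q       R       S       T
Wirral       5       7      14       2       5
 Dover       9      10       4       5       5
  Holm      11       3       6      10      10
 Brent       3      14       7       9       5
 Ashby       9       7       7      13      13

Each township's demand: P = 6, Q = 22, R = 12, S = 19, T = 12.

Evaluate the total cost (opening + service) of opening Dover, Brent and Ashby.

Each township is assigned to its cheapest site among the open ones.
{Dover, Brent, Ashby}: P→Brent 3·6=18, Q→Ashby 7·22=154, R→Dover 4·12=48, S→Dover 5·19=95, T→Dover 5·12=60. Service 375; fixed 321; total 696.

Total cost: 696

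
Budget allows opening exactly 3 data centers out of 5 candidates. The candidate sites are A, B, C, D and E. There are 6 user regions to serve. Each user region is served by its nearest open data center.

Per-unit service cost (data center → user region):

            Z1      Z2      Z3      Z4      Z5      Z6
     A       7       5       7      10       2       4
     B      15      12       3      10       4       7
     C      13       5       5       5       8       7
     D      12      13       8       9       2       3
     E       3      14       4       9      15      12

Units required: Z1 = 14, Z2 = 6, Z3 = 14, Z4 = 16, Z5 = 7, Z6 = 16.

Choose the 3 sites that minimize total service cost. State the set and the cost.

Choose C, D and E; total service cost 270.

With exactly 3 open, each user region uses its cheapest among the chosen.
{C, D, E}: Z1→E 3·14=42, Z2→C 5·6=30, Z3→E 4·14=56, Z4→C 5·16=80, Z5→D 2·7=14, Z6→D 3·16=48. Service cost 270.
{A, C, E}: service cost 286
{A, B, C}: service cost 328
Among all 10 size-3 choices, {C, D, E} is lowest.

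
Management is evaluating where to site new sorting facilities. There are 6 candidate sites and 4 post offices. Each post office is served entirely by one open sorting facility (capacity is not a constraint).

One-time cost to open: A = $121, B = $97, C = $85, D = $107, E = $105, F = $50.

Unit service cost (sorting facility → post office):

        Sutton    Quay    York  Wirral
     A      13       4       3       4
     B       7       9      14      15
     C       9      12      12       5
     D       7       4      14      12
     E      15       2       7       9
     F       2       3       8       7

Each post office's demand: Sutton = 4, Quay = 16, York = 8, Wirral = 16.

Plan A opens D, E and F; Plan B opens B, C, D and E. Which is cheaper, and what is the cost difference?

Plan A is cheaper by 120.

Plan A: {D, E, F}: Sutton→F 2·4=8, Quay→E 2·16=32, York→E 7·8=56, Wirral→F 7·16=112. Service 208; fixed 262; total 470.
Plan B: {B, C, D, E}: Sutton→B 7·4=28, Quay→E 2·16=32, York→E 7·8=56, Wirral→C 5·16=80. Service 196; fixed 394; total 590.
Difference: |470 − 590| = 120.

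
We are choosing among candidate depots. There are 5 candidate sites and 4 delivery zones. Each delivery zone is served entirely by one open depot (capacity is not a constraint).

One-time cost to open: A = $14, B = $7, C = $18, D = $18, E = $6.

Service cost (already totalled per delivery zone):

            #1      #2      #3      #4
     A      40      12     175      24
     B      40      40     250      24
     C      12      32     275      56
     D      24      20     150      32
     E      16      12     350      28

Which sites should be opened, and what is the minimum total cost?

Open D and E; minimum total cost 230.

For any fixed open set, each delivery zone goes to its cheapest open site; total = fixed + service.
{D, E}: #1→E 16, #2→E 12, #3→D 150, #4→E 28. Service 206; fixed 24; total 230.
{B, D, E}: #1→E 16, #2→E 12, #3→D 150, #4→B 24. Service 202; fixed 31; total 233.
{A, D, E}: service 202 + fixed 38 = 240
{A, B, C, D, E}: service 198 + fixed 63 = 261
No other subset beats 230.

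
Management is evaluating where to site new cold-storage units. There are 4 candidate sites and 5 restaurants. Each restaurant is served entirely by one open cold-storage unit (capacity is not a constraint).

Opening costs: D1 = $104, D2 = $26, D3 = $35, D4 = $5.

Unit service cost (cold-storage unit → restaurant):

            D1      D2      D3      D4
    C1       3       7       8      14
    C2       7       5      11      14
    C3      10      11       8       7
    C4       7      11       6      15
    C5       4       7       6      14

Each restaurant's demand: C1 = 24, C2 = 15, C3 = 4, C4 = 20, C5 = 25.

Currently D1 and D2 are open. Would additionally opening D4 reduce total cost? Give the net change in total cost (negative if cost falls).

Current service cost with {D1, D2}: 427.
Adding D4: each restaurant re-picks its cheapest; new service cost 415, saving 12.
Extra fixed cost: 5. Net change = 5 − 12 = -7.
(Totals: 557 → 550.)

Yes — net change −7 (cost falls by 7).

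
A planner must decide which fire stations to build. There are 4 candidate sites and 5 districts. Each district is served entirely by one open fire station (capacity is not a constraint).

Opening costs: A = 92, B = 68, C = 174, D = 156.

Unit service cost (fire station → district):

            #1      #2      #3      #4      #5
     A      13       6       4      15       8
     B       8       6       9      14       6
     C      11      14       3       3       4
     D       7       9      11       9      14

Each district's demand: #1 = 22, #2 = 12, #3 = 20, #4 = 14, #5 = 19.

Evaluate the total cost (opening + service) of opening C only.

Each district is assigned to its cheapest site among the open ones.
{C}: #1→C 11·22=242, #2→C 14·12=168, #3→C 3·20=60, #4→C 3·14=42, #5→C 4·19=76. Service 588; fixed 174; total 762.

Total cost: 762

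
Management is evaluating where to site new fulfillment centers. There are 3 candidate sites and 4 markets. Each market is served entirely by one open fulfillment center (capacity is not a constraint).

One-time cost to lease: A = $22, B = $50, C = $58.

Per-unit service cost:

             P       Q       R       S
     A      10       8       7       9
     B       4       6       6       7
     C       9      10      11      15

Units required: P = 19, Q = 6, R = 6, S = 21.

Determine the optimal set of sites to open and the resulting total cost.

Open B only; minimum total cost 345.

For any fixed open set, each market goes to its cheapest open site; total = fixed + service.
{B}: P→B 4·19=76, Q→B 6·6=36, R→B 6·6=36, S→B 7·21=147. Service 295; fixed 50; total 345.
{A, B}: service 295 + fixed 72 = 367
{B, C}: service 295 + fixed 108 = 403
{A, B, C}: P→B 4·19=76, Q→B 6·6=36, R→B 6·6=36, S→B 7·21=147. Service 295; fixed 130; total 425.
(All 7 nonempty subsets were checked; B only is lowest.)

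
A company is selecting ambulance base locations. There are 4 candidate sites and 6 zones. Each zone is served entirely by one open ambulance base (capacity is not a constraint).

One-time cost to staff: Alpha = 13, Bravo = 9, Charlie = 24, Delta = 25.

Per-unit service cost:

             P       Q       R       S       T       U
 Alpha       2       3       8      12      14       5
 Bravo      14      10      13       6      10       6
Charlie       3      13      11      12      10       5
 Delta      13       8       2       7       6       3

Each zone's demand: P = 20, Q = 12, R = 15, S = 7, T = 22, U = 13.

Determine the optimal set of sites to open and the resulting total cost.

Open Alpha and Delta; minimum total cost 364.

For any fixed open set, each zone goes to its cheapest open site; total = fixed + service.
{Alpha, Delta}: P→Alpha 2·20=40, Q→Alpha 3·12=36, R→Delta 2·15=30, S→Delta 7·7=49, T→Delta 6·22=132, U→Delta 3·13=39. Service 326; fixed 38; total 364.
{Alpha, Bravo, Delta}: P→Alpha 2·20=40, Q→Alpha 3·12=36, R→Delta 2·15=30, S→Bravo 6·7=42, T→Delta 6·22=132, U→Delta 3·13=39. Service 319; fixed 47; total 366.
{Alpha, Charlie, Delta}: service 326 + fixed 62 = 388
{Alpha, Bravo, Charlie, Delta}: service 319 + fixed 71 = 390
No other subset beats 364.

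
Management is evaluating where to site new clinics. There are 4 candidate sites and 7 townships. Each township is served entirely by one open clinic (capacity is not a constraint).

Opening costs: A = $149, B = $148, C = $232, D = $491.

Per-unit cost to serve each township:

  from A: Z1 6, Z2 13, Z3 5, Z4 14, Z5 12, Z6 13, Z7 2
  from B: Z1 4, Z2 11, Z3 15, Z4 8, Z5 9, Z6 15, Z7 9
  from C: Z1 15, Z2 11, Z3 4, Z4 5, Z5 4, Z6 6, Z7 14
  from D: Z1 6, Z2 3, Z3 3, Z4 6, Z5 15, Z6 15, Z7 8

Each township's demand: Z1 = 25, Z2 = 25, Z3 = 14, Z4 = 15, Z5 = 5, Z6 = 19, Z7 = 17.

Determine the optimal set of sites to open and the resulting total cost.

Open A and C; minimum total cost 1105.

For any fixed open set, each township goes to its cheapest open site; total = fixed + service.
{A, C}: Z1→A 6·25=150, Z2→C 11·25=275, Z3→C 4·14=56, Z4→C 5·15=75, Z5→C 4·5=20, Z6→C 6·19=114, Z7→A 2·17=34. Service 724; fixed 381; total 1105.
{B, C}: Z1→B 4·25=100, Z2→B 11·25=275, Z3→C 4·14=56, Z4→C 5·15=75, Z5→C 4·5=20, Z6→C 6·19=114, Z7→B 9·17=153. Service 793; fixed 380; total 1173.
{A, B}: service 891 + fixed 297 = 1188
{A, B, C, D}: service 460 + fixed 1020 = 1480
No other subset beats 1105.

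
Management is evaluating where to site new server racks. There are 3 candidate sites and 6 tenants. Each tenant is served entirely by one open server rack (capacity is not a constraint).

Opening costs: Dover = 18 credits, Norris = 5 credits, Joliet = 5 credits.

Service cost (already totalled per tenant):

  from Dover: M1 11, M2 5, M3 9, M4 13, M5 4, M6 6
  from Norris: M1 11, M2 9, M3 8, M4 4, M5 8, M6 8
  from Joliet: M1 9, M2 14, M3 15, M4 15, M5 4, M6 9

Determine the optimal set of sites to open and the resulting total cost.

Open Norris and Joliet; minimum total cost 52.

For any fixed open set, each tenant goes to its cheapest open site; total = fixed + service.
{Norris, Joliet}: M1→Joliet 9, M2→Norris 9, M3→Norris 8, M4→Norris 4, M5→Joliet 4, M6→Norris 8. Service 42; fixed 10; total 52.
{Norris}: M1→Norris 11, M2→Norris 9, M3→Norris 8, M4→Norris 4, M5→Norris 8, M6→Norris 8. Service 48; fixed 5; total 53.
{Dover, Norris}: service 38 + fixed 23 = 61
{Dover, Norris, Joliet}: service 36 + fixed 28 = 64
No other subset beats 52.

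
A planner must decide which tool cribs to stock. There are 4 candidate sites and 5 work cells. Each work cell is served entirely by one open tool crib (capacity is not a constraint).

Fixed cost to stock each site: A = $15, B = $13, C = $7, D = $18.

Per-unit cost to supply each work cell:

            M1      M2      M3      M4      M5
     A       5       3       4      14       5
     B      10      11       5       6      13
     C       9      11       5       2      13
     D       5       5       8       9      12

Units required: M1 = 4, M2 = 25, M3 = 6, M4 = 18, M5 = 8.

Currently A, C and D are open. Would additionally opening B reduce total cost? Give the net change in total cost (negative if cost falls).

Current service cost with {A, C, D}: 195.
Adding B: each work cell re-picks its cheapest; new service cost 195, saving 0.
Extra fixed cost: 13. Net change = 13 − 0 = 13.
(Totals: 235 → 248.)

No — net change +13 (cost rises by 13).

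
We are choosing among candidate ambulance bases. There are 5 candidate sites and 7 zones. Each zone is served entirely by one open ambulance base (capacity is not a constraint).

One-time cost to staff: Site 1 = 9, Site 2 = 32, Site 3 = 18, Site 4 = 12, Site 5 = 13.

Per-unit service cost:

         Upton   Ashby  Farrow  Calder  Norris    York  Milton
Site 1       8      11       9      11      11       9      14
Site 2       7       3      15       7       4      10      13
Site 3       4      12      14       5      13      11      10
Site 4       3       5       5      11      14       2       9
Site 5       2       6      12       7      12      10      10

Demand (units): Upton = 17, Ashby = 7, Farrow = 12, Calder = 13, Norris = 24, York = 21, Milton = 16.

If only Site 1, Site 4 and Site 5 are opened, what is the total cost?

Total cost: 704

Each zone is assigned to its cheapest site among the open ones.
{Site 1, Site 4, Site 5}: Upton→Site 5 2·17=34, Ashby→Site 4 5·7=35, Farrow→Site 4 5·12=60, Calder→Site 5 7·13=91, Norris→Site 1 11·24=264, York→Site 4 2·21=42, Milton→Site 4 9·16=144. Service 670; fixed 34; total 704.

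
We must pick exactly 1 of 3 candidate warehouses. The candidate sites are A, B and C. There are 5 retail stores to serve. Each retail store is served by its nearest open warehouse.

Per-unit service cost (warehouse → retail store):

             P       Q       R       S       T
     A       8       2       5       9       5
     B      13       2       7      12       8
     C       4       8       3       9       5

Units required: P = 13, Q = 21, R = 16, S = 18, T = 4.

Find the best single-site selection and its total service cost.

With exactly 1 open, each retail store uses its cheapest among the chosen.
{A}: P→A 8·13=104, Q→A 2·21=42, R→A 5·16=80, S→A 9·18=162, T→A 5·4=20. Service cost 408.
{C}: service cost 450
{B}: service cost 571
Among all 3 size-1 choices, {A} is lowest.

Choose A only; total service cost 408.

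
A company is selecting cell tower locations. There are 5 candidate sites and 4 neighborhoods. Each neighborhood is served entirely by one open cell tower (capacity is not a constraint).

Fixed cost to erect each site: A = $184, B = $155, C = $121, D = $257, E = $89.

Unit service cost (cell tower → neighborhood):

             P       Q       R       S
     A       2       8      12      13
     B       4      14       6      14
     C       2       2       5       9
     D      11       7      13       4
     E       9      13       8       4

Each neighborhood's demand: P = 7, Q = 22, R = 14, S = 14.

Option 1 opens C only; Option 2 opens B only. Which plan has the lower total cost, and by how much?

Option 1 is cheaper by 396.

Option 1: {C}: P→C 2·7=14, Q→C 2·22=44, R→C 5·14=70, S→C 9·14=126. Service 254; fixed 121; total 375.
Option 2: {B}: P→B 4·7=28, Q→B 14·22=308, R→B 6·14=84, S→B 14·14=196. Service 616; fixed 155; total 771.
Difference: |375 − 771| = 396.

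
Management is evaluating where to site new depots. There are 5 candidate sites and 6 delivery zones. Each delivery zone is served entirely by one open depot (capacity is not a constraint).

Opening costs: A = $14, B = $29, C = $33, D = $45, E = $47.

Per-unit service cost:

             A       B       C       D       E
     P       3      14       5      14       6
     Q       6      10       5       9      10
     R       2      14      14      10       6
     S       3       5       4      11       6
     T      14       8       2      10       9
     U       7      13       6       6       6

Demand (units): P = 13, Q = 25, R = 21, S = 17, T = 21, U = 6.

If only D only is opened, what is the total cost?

Total cost: 1095

Each delivery zone is assigned to its cheapest site among the open ones.
{D}: P→D 14·13=182, Q→D 9·25=225, R→D 10·21=210, S→D 11·17=187, T→D 10·21=210, U→D 6·6=36. Service 1050; fixed 45; total 1095.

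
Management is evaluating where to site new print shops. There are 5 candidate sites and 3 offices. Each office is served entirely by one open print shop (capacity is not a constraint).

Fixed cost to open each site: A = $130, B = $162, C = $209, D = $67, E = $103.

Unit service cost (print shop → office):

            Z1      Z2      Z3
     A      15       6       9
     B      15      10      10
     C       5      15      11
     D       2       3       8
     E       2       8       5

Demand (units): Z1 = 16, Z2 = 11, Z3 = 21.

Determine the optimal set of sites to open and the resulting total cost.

For any fixed open set, each office goes to its cheapest open site; total = fixed + service.
{D}: Z1→D 2·16=32, Z2→D 3·11=33, Z3→D 8·21=168. Service 233; fixed 67; total 300.
{E}: service 225 + fixed 103 = 328
{D, E}: service 170 + fixed 170 = 340
{A, B, C, D, E}: service 170 + fixed 671 = 841
No other subset beats 300.

Open D only; minimum total cost 300.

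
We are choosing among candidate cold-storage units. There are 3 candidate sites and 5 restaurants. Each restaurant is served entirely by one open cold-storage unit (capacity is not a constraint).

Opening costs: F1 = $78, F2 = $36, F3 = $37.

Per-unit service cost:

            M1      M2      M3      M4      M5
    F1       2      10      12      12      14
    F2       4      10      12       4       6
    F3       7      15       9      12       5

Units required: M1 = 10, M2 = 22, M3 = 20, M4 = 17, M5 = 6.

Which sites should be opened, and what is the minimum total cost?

Open F2 and F3; minimum total cost 611.

For any fixed open set, each restaurant goes to its cheapest open site; total = fixed + service.
{F2, F3}: M1→F2 4·10=40, M2→F2 10·22=220, M3→F3 9·20=180, M4→F2 4·17=68, M5→F3 5·6=30. Service 538; fixed 73; total 611.
{F2}: M1→F2 4·10=40, M2→F2 10·22=220, M3→F2 12·20=240, M4→F2 4·17=68, M5→F2 6·6=36. Service 604; fixed 36; total 640.
{F1, F2, F3}: M1→F1 2·10=20, M2→F1 10·22=220, M3→F3 9·20=180, M4→F2 4·17=68, M5→F3 5·6=30. Service 518; fixed 151; total 669.
No other subset beats 611.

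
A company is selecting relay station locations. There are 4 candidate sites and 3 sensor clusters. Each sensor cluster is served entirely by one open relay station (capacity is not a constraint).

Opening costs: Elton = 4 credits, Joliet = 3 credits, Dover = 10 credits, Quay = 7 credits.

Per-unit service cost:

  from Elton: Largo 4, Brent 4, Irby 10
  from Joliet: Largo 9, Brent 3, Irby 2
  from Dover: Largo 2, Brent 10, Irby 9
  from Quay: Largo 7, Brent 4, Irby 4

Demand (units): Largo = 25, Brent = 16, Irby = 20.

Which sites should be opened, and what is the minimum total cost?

Open Joliet and Dover; minimum total cost 151.

For any fixed open set, each sensor cluster goes to its cheapest open site; total = fixed + service.
{Joliet, Dover}: Largo→Dover 2·25=50, Brent→Joliet 3·16=48, Irby→Joliet 2·20=40. Service 138; fixed 13; total 151.
{Elton, Joliet, Dover}: Largo→Dover 2·25=50, Brent→Joliet 3·16=48, Irby→Joliet 2·20=40. Service 138; fixed 17; total 155.
{Joliet, Dover, Quay}: service 138 + fixed 20 = 158
{Elton, Joliet, Dover, Quay}: service 138 + fixed 24 = 162
(All 15 nonempty subsets were checked; Joliet and Dover is lowest.)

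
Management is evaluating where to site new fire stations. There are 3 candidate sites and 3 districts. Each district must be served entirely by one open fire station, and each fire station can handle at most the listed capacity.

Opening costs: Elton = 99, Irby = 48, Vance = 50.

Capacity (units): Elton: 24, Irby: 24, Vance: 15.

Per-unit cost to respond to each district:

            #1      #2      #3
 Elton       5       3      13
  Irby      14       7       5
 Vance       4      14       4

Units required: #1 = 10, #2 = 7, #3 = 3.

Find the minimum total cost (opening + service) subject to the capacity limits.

Minimum total cost: 199

Open {Irby, Vance}: #1→Vance 4·10=40, #2→Irby 7·7=49, #3→Vance 4·3=12.
Loads: Irby carries 7/24, Vance carries 13/15. Service 101; fixed 98; total 199.
Next best feasible plan costs 202.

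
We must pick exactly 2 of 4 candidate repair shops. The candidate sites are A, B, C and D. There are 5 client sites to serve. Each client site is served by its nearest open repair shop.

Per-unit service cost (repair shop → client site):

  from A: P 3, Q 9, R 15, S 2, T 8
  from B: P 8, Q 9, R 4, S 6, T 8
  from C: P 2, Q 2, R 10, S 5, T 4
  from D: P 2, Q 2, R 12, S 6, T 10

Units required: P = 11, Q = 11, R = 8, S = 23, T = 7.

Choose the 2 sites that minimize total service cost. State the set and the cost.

Choose A and C; total service cost 198.

With exactly 2 open, each client site uses its cheapest among the chosen.
{A, C}: P→C 2·11=22, Q→C 2·11=22, R→C 10·8=80, S→A 2·23=46, T→C 4·7=28. Service cost 198.
{B, C}: service cost 219
{A, D}: service cost 242
Among all 6 size-2 choices, {A, C} is lowest.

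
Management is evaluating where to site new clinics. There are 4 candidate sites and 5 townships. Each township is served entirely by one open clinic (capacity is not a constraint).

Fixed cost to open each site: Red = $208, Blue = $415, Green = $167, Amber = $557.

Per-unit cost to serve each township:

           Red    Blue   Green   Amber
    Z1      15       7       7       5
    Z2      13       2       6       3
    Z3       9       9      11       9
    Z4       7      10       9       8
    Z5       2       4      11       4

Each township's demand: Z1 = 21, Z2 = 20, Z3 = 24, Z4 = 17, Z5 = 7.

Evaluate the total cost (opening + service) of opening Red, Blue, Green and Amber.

Each township is assigned to its cheapest site among the open ones.
{Red, Blue, Green, Amber}: Z1→Amber 5·21=105, Z2→Blue 2·20=40, Z3→Red 9·24=216, Z4→Red 7·17=119, Z5→Red 2·7=14. Service 494; fixed 1347; total 1841.

Total cost: 1841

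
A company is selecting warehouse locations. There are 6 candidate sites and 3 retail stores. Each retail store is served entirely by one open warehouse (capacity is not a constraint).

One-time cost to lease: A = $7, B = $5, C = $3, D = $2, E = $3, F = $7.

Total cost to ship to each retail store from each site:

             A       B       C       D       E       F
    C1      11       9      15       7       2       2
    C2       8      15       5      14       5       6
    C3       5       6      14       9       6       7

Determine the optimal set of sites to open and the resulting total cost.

Open E only; minimum total cost 16.

For any fixed open set, each retail store goes to its cheapest open site; total = fixed + service.
{E}: C1→E 2, C2→E 5, C3→E 6. Service 13; fixed 3; total 16.
{D, E}: C1→E 2, C2→E 5, C3→E 6. Service 13; fixed 5; total 18.
{C, E}: service 13 + fixed 6 = 19
{A, B, C, D, E, F}: C1→E 2, C2→C 5, C3→A 5. Service 12; fixed 27; total 39.
No other subset beats 16.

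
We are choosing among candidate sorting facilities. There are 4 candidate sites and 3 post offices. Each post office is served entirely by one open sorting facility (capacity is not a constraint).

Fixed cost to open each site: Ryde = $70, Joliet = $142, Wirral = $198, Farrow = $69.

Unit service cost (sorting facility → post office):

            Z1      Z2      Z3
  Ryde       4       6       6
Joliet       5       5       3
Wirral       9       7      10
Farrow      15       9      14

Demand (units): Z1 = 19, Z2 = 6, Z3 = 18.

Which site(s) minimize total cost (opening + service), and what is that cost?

Open Ryde only; minimum total cost 290.

For any fixed open set, each post office goes to its cheapest open site; total = fixed + service.
{Ryde}: Z1→Ryde 4·19=76, Z2→Ryde 6·6=36, Z3→Ryde 6·18=108. Service 220; fixed 70; total 290.
{Joliet}: service 179 + fixed 142 = 321
{Ryde, Farrow}: Z1→Ryde 4·19=76, Z2→Ryde 6·6=36, Z3→Ryde 6·18=108. Service 220; fixed 139; total 359.
{Ryde, Joliet, Wirral, Farrow}: service 160 + fixed 479 = 639
No other subset beats 290.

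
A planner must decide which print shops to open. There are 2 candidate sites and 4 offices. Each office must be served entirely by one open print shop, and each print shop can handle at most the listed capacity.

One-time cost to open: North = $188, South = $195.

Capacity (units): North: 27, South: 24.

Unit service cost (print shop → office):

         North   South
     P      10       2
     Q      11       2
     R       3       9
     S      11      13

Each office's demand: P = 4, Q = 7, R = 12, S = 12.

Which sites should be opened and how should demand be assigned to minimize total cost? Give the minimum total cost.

Minimum total cost: 573

Open {North, South}: P→South 2·4=8, Q→South 2·7=14, R→North 3·12=36, S→North 11·12=132.
Loads: North carries 24/27, South carries 11/24. Service 190; fixed 383; total 573.
Next best feasible plan costs 597.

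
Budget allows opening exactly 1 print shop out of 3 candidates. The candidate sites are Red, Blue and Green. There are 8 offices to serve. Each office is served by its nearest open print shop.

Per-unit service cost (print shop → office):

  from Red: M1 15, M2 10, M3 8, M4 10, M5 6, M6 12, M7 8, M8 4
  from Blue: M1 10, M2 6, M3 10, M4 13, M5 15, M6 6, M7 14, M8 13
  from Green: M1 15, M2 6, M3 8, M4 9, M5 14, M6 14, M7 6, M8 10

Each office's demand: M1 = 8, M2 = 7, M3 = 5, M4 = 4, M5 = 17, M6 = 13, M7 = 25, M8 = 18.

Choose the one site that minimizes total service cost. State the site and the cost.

With exactly 1 open, each office uses its cheapest among the chosen.
{Red}: M1→Red 15·8=120, M2→Red 10·7=70, M3→Red 8·5=40, M4→Red 10·4=40, M5→Red 6·17=102, M6→Red 12·13=156, M7→Red 8·25=200, M8→Red 4·18=72. Service cost 800.
{Green}: service cost 988
{Blue}: service cost 1141
Among all 3 size-1 choices, {Red} is lowest.

Choose Red only; total service cost 800.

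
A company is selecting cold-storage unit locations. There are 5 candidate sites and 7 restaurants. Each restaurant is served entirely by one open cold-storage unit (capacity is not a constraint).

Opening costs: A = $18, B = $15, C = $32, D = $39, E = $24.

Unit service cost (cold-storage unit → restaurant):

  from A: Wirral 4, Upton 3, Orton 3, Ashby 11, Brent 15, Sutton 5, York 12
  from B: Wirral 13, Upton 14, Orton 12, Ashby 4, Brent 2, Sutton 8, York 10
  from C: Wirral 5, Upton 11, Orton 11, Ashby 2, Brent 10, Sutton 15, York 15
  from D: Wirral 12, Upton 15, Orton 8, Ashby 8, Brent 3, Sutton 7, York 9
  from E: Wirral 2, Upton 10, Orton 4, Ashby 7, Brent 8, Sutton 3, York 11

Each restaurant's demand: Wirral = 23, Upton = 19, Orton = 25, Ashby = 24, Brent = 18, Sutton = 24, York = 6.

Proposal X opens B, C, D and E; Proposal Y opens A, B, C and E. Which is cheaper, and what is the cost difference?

Proposal Y is cheaper by 173.

Proposal X: {B, C, D, E}: Wirral→E 2·23=46, Upton→E 10·19=190, Orton→E 4·25=100, Ashby→C 2·24=48, Brent→B 2·18=36, Sutton→E 3·24=72, York→D 9·6=54. Service 546; fixed 110; total 656.
Proposal Y: {A, B, C, E}: Wirral→E 2·23=46, Upton→A 3·19=57, Orton→A 3·25=75, Ashby→C 2·24=48, Brent→B 2·18=36, Sutton→E 3·24=72, York→B 10·6=60. Service 394; fixed 89; total 483.
Difference: |656 − 483| = 173.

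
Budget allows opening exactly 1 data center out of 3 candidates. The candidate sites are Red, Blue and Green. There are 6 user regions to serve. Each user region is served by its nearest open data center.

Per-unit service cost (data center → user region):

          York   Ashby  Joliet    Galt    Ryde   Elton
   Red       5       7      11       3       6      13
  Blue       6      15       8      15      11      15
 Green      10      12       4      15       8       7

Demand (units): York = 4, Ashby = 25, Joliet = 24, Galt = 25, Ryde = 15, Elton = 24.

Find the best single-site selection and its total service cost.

Choose Red only; total service cost 936.

With exactly 1 open, each user region uses its cheapest among the chosen.
{Red}: York→Red 5·4=20, Ashby→Red 7·25=175, Joliet→Red 11·24=264, Galt→Red 3·25=75, Ryde→Red 6·15=90, Elton→Red 13·24=312. Service cost 936.
{Green}: service cost 1099
{Blue}: service cost 1491
Among all 3 size-1 choices, {Red} is lowest.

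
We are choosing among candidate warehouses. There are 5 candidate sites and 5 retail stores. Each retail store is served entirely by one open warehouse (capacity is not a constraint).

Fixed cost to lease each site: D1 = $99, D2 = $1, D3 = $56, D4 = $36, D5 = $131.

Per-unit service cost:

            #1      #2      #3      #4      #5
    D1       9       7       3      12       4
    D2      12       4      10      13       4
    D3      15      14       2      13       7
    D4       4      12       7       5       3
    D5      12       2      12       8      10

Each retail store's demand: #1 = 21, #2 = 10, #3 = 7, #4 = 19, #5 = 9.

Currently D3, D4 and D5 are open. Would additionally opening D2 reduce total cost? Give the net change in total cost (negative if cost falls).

Current service cost with {D3, D4, D5}: 240.
Adding D2: each retail store re-picks its cheapest; new service cost 240, saving 0.
Extra fixed cost: 1. Net change = 1 − 0 = 1.
(Totals: 463 → 464.)

No — net change +1 (cost rises by 1).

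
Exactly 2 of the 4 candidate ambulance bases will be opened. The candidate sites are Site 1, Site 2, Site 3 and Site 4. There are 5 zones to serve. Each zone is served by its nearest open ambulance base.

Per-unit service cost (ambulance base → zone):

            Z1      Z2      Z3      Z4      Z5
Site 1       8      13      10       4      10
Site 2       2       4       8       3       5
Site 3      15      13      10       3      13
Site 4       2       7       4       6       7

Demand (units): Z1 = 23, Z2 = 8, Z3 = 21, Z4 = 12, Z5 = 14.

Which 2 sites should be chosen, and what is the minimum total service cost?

Choose Site 2 and Site 4; total service cost 268.

With exactly 2 open, each zone uses its cheapest among the chosen.
{Site 2, Site 4}: Z1→Site 2 2·23=46, Z2→Site 2 4·8=32, Z3→Site 4 4·21=84, Z4→Site 2 3·12=36, Z5→Site 2 5·14=70. Service cost 268.
{Site 3, Site 4}: service cost 320
{Site 1, Site 4}: service cost 332
Among all 6 size-2 choices, {Site 2, Site 4} is lowest.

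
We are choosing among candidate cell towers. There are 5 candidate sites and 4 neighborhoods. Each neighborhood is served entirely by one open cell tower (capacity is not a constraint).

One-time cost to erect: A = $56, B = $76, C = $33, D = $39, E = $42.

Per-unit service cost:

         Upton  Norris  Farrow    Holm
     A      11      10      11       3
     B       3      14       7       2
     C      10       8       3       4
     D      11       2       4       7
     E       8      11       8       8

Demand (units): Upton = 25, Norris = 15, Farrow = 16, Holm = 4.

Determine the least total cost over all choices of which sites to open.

Minimum total cost: 292

For any fixed open set, each neighborhood goes to its cheapest open site; total = fixed + service.
{B, D}: Upton→B 3·25=75, Norris→D 2·15=30, Farrow→D 4·16=64, Holm→B 2·4=8. Service 177; fixed 115; total 292.
{B, C, D}: Upton→B 3·25=75, Norris→D 2·15=30, Farrow→C 3·16=48, Holm→B 2·4=8. Service 161; fixed 148; total 309.
{B, D, E}: Upton→B 3·25=75, Norris→D 2·15=30, Farrow→D 4·16=64, Holm→B 2·4=8. Service 177; fixed 157; total 334.
{A, B, C, D, E}: service 161 + fixed 246 = 407
No other subset beats 292.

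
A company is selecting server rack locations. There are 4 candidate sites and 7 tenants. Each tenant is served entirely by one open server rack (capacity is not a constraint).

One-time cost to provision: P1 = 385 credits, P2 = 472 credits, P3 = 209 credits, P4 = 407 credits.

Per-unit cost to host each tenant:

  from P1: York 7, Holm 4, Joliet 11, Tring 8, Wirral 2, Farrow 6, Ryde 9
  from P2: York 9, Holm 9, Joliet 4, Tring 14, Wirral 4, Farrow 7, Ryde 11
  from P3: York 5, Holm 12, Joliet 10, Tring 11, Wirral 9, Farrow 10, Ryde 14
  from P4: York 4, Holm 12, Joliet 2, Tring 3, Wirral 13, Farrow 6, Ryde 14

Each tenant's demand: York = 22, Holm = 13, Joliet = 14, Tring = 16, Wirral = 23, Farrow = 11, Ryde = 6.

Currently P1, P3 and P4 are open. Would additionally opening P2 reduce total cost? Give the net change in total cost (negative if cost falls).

Current service cost with {P1, P3, P4}: 382.
Adding P2: each tenant re-picks its cheapest; new service cost 382, saving 0.
Extra fixed cost: 472. Net change = 472 − 0 = 472.
(Totals: 1383 → 1855.)

No — net change +472 (cost rises by 472).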